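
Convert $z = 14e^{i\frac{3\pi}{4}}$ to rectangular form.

a = r cos θ = 14 * -sqrt(2)/2 = -7*sqrt(2)
b = r sin θ = 14 * sqrt(2)/2 = 7*sqrt(2)
z = -7*sqrt(2) + 7*sqrt(2)i


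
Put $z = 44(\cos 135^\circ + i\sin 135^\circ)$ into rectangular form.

a = r cos θ = 44 * -sqrt(2)/2 = -22*sqrt(2)
b = r sin θ = 44 * sqrt(2)/2 = 22*sqrt(2)
z = -22*sqrt(2) + 22*sqrt(2)i


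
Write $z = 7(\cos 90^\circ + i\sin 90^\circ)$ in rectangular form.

a = r cos θ = 7 * 0 = 0
b = r sin θ = 7 * 1 = 7
z = 7i


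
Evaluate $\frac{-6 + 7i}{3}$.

Divisor is real, so divide each part by 3:
= -2 + (7/3)i


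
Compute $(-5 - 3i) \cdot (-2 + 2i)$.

(a1*a2 - b1*b2) + (a1*b2 + b1*a2)i
= (10 - (-6)) + (-10 + 6)i
= 16 - 4i


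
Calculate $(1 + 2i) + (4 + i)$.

(1 + 4) + (2 + 1)i = 5 + 3i


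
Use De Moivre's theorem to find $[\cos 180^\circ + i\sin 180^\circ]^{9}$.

By De Moivre: z^n = r^n(cos(nθ) + i sin(nθ))
= 1^9(cos(9*180°) + i sin(9*180°))
= 1(cos 180° + i sin 180°)
= -1


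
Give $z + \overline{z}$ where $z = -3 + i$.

z + conjugate(z) = (a + bi) + (a - bi) = 2a
= 2 * (-3) = -6


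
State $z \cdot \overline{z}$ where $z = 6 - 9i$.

z * conjugate(z) = |z|^2 = a^2 + b^2
= 6^2 + (-9)^2 = 117


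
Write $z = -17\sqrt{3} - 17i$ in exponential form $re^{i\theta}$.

r = |z| = sqrt((-17*sqrt(3))^2 + (-17)^2) = sqrt(867 + 289) = sqrt(1156) = 34
θ = arctan(b/a) = arctan(-17/-29.4449) (quadrant-adjusted) = 210° = 7π/6
z = 34e^(i*7π/6)


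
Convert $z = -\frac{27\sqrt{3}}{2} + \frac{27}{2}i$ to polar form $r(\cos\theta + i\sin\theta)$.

r = |z| = sqrt(a^2 + b^2) = sqrt((-27*sqrt(3)/2)^2 + (27/2)^2) = sqrt(2187/4 + 729/4) = sqrt(729) = 27
θ = arctan(b/a) = arctan(13.5/-23.3827) (quadrant-adjusted) = 150°
z = 27(cos 150° + i sin 150°)


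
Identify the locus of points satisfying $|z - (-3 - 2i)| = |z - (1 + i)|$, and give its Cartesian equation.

|z - z1| = |z - z2| means z is equidistant from z1 and z2,
i.e. the perpendicular bisector of the segment from (-3, -2) to (1, 1) (midpoint (-1, -1/2)).
With z = x + yi, square both sides:
(x - (-3))^2 + (y - (-2))^2 = (x - 1)^2 + (y - 1)^2
The x^2 and y^2 terms cancel: 8x + 6y = 2 - 13 = -11
Simplify: 8x + 6y = -11
Locus: Perpendicular bisector of the segment from (-3, -2) to (1, 1): the line 8x + 6y = -11


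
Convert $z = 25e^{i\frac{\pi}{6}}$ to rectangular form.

a = r cos θ = 25 * sqrt(3)/2 = 25*sqrt(3)/2
b = r sin θ = 25 * 1/2 = 25/2
z = 25*sqrt(3)/2 + (25/2)i


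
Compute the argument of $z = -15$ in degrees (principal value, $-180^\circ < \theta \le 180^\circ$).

b = 0 and a < 0, so z lies on the negative real axis: θ = 180°


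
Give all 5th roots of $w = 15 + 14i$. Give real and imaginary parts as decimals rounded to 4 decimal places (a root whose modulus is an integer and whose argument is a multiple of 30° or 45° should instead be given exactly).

|w| = sqrt(421) ≈ 20.518285, arg(w) ≈ 43.025066°
Root modulus = sqrt(421)^(1/5) ≈ 1.829904
Root arguments: θ_k = (arg(w) + 360°k)/5 for k = 0, 1, ..., 4
Compute each root as (root modulus)(cos θ_k + i sin θ_k) using full-precision intermediates, then round to 4 decimal places.
Roots: 1.8093 + 0.2738i, 0.2987 + 1.8054i, -1.6247 + 0.8420i, -1.3028 - 1.2850i, 0.8195 - 1.6361i


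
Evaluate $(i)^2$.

(a + bi)^2 = a^2 - b^2 + 2abi
= 0^2 - 1^2 + 2*0*1i
= -1


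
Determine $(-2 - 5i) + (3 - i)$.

(-2 + 3) + (-5 + (-1))i = 1 - 6i


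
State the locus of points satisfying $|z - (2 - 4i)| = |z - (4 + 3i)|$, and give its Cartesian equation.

|z - z1| = |z - z2| means z is equidistant from z1 and z2,
i.e. the perpendicular bisector of the segment from (2, -4) to (4, 3) (midpoint (3, -1/2)).
With z = x + yi, square both sides:
(x - 2)^2 + (y - (-4))^2 = (x - 4)^2 + (y - 3)^2
The x^2 and y^2 terms cancel: 4x + 14y = 25 - 20 = 5
Simplify: 4x + 14y = 5
Locus: Perpendicular bisector of the segment from (2, -4) to (4, 3): the line 4x + 14y = 5


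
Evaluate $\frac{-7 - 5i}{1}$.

Divisor is real, so divide each part by 1:
= -7 - 5i


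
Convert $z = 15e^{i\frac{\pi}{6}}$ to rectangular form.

a = r cos θ = 15 * sqrt(3)/2 = 15*sqrt(3)/2
b = r sin θ = 15 * 1/2 = 15/2
z = 15*sqrt(3)/2 + (15/2)i


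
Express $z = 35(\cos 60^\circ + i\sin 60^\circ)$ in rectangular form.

a = r cos θ = 35 * 1/2 = 35/2
b = r sin θ = 35 * sqrt(3)/2 = 35*sqrt(3)/2
z = 35/2 + (35*sqrt(3)/2)i


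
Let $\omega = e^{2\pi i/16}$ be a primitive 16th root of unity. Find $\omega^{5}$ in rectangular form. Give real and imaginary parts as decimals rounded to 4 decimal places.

ω^5 = e^(2πi·5/16) = e^(i·5π/8)
= cos(5π/8) + i sin(5π/8)
= -0.3827 + 0.9239i


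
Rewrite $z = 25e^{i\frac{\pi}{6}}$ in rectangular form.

a = r cos θ = 25 * sqrt(3)/2 = 25*sqrt(3)/2
b = r sin θ = 25 * 1/2 = 25/2
z = 25*sqrt(3)/2 + (25/2)i


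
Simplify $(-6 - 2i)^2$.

(a + bi)^2 = a^2 - b^2 + 2abi
= (-6)^2 - (-2)^2 + 2*(-6)*(-2)i
= 32 + 24i


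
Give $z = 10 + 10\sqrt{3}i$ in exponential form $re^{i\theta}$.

r = |z| = sqrt((10)^2 + (10*sqrt(3))^2) = sqrt(100 + 300) = sqrt(400) = 20
θ = arctan(b/a) = arctan(17.3205/10) (quadrant-adjusted) = 60° = π/3
z = 20e^(i*π/3)


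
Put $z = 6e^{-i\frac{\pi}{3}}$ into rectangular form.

a = r cos θ = 6 * 1/2 = 3
b = r sin θ = 6 * -sqrt(3)/2 = -3*sqrt(3)
z = 3 - 3*sqrt(3)i


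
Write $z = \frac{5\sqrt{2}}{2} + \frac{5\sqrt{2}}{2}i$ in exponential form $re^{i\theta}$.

r = |z| = sqrt((5*sqrt(2)/2)^2 + (5*sqrt(2)/2)^2) = sqrt(25/2 + 25/2) = sqrt(25) = 5
θ = arctan(b/a) = arctan(3.5355/3.5355) (quadrant-adjusted) = 45° = π/4
z = 5e^(i*π/4)


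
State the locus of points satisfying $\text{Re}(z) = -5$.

Re(z) = x where z = x + yi; the equation x = -5 is satisfied by all points with that x-coordinate
Locus: Vertical line x = -5


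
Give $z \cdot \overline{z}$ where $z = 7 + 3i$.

z * conjugate(z) = |z|^2 = a^2 + b^2
= 7^2 + 3^2 = 58


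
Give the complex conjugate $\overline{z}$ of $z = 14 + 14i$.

If z = a + bi, then conjugate(z) = a - bi
conjugate(14 + 14i) = 14 - 14i


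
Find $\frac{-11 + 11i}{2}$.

Divisor is real, so divide each part by 2:
= -11/2 + (11/2)i


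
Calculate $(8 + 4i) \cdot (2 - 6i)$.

(a1*a2 - b1*b2) + (a1*b2 + b1*a2)i
= (16 - (-24)) + (-48 + 8)i
= 40 - 40i


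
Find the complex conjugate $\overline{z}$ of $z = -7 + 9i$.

If z = a + bi, then conjugate(z) = a - bi
conjugate(-7 + 9i) = -7 - 9i


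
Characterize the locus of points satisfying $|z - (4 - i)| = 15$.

|z - z0| = r describes a circle centered at z0 with radius r
Here z0 = 4 - i and r = 15
Locus: Circle centered at (4, -1) with radius 15


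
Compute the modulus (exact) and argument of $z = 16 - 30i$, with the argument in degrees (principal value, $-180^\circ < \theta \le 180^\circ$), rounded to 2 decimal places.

|z| = sqrt(16^2 + (-30)^2) = 34
arg(z) = arctan(b/a) = arctan(-30/16) (quadrant-adjusted) = -61.93°


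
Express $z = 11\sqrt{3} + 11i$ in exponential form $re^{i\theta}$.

r = |z| = sqrt((11*sqrt(3))^2 + (11)^2) = sqrt(363 + 121) = sqrt(484) = 22
θ = arctan(b/a) = arctan(11/19.0526) (quadrant-adjusted) = 30° = π/6
z = 22e^(i*π/6)


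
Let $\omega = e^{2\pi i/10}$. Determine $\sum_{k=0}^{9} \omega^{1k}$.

Let ζ = ω^1 = e^(2πi·1/10). Since 10 ∤ 1, ζ ≠ 1.
Sum = Σ_{k=0}^{9} ζ^k = (ζ^10 - 1)/(ζ - 1) = (ω^{1·10} - 1)/(ζ - 1) = (1 - 1)/(ζ - 1) = 0


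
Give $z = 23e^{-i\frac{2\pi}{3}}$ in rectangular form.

a = r cos θ = 23 * -1/2 = -23/2
b = r sin θ = 23 * -sqrt(3)/2 = -23*sqrt(3)/2
z = -23/2 - (23*sqrt(3)/2)i


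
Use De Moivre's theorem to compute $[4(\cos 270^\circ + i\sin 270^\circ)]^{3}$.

By De Moivre: z^n = r^n(cos(nθ) + i sin(nθ))
= 4^3(cos(3*270°) + i sin(3*270°))
= 64(cos 90° + i sin 90°)
= 64i


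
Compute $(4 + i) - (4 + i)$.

(4 - 4) + (1 - 1)i = 0


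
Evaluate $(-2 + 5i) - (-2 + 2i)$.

(-2 - (-2)) + (5 - 2)i = 3i


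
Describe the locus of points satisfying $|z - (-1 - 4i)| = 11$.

|z - z0| = r describes a circle centered at z0 with radius r
Here z0 = -1 - 4i and r = 11
Locus: Circle centered at (-1, -4) with radius 11


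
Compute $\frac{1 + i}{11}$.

Divisor is real, so divide each part by 11:
= 1/11 + (1/11)i


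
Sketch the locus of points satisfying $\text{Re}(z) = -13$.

Re(z) = x where z = x + yi; the equation x = -13 is satisfied by all points with that x-coordinate
Locus: Vertical line x = -13


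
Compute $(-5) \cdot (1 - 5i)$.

(a1*a2 - b1*b2) + (a1*b2 + b1*a2)i
= (-5 - 0) + (25 + 0)i
= -5 + 25i


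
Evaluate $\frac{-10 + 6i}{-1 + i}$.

Multiply numerator and denominator by conjugate (-1 - i):
= (-10 + 6i)(-1 - i) / ((-1)^2 + 1^2)
= (16 + 4i) / 2
= 8 + 2i


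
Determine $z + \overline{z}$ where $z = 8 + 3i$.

z + conjugate(z) = (a + bi) + (a - bi) = 2a
= 2 * 8 = 16


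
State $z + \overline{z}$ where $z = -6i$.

z + conjugate(z) = (a + bi) + (a - bi) = 2a
= 2 * 0 = 0


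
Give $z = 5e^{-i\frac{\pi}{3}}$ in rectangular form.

a = r cos θ = 5 * 1/2 = 5/2
b = r sin θ = 5 * -sqrt(3)/2 = -5*sqrt(3)/2
z = 5/2 - (5*sqrt(3)/2)i


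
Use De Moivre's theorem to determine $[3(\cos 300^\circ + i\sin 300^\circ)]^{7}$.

By De Moivre: z^n = r^n(cos(nθ) + i sin(nθ))
= 3^7(cos(7*300°) + i sin(7*300°))
= 2187(cos 300° + i sin 300°)
= 2187/2 - (2187*sqrt(3)/2)i


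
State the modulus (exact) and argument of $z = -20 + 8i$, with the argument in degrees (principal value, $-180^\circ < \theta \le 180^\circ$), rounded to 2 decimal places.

|z| = sqrt((-20)^2 + 8^2) = sqrt(464)
arg(z) = arctan(b/a) = arctan(8/-20) (quadrant-adjusted) = 158.20°


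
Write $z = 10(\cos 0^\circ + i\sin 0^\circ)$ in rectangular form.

a = r cos θ = 10 * 1 = 10
b = r sin θ = 10 * 0 = 0
z = 10


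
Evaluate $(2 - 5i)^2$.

(a + bi)^2 = a^2 - b^2 + 2abi
= 2^2 - (-5)^2 + 2*2*(-5)i
= -21 - 20i


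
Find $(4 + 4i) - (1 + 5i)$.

(4 - 1) + (4 - 5)i = 3 - i


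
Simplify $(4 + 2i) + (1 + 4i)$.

(4 + 1) + (2 + 4)i = 5 + 6i


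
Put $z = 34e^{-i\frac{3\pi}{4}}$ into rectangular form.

a = r cos θ = 34 * -sqrt(2)/2 = -17*sqrt(2)
b = r sin θ = 34 * -sqrt(2)/2 = -17*sqrt(2)
z = -17*sqrt(2) - 17*sqrt(2)i


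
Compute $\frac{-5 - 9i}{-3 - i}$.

Multiply numerator and denominator by conjugate (-3 + i):
= (-5 - 9i)(-3 + i) / ((-3)^2 + (-1)^2)
= (24 + 22i) / 10
Divide through by 2: (12 + 11i) / 5
= 12/5 + (11/5)i


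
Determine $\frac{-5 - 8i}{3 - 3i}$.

Multiply numerator and denominator by conjugate (3 + 3i):
= (-5 - 8i)(3 + 3i) / (3^2 + (-3)^2)
= (9 - 39i) / 18
Divide through by 3: (3 - 13i) / 6
= 1/2 - (13/6)i


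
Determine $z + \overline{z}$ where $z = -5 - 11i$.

z + conjugate(z) = (a + bi) + (a - bi) = 2a
= 2 * (-5) = -10


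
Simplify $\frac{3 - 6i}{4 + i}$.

Multiply numerator and denominator by conjugate (4 - i):
= (3 - 6i)(4 - i) / (4^2 + 1^2)
= (6 - 27i) / 17
= 6/17 - (27/17)i


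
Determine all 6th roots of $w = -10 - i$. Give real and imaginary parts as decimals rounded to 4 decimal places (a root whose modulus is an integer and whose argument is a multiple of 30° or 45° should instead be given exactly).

|w| = sqrt(101) ≈ 10.049876, arg(w) ≈ 185.710593°
Root modulus = sqrt(101)^(1/6) ≈ 1.469017
Root arguments: θ_k = (arg(w) + 360°k)/6 for k = 0, 1, ..., 5
Compute each root as (root modulus)(cos θ_k + i sin θ_k) using full-precision intermediates, then round to 4 decimal places.
Roots: 1.2598 + 0.7555i, -0.0244 + 1.4688i, -1.2842 + 0.7133i, -1.2598 - 0.7555i, 0.0244 - 1.4688i, 1.2842 - 0.7133i


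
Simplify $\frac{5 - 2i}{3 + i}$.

Multiply numerator and denominator by conjugate (3 - i):
= (5 - 2i)(3 - i) / (3^2 + 1^2)
= (13 - 11i) / 10
= 13/10 - (11/10)i


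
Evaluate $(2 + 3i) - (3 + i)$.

(2 - 3) + (3 - 1)i = -1 + 2i


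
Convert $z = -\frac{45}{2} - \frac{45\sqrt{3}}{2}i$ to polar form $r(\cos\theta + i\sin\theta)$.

r = |z| = sqrt(a^2 + b^2) = sqrt((-45/2)^2 + (-45*sqrt(3)/2)^2) = sqrt(2025/4 + 6075/4) = sqrt(2025) = 45
θ = arctan(b/a) = arctan(-38.9711/-22.5) (quadrant-adjusted) = 240°
z = 45(cos 240° + i sin 240°)


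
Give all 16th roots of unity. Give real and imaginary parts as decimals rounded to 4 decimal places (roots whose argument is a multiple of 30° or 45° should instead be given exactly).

ω_k = e^(2πik/16) = cos(2πk/16) + i sin(2πk/16) for k = 0, 1, ..., 15
Roots: 1, 0.9239 + 0.3827i, sqrt(2)/2 + (sqrt(2)/2)i, 0.3827 + 0.9239i, i, -0.3827 + 0.9239i, -sqrt(2)/2 + (sqrt(2)/2)i, -0.9239 + 0.3827i, -1, -0.9239 - 0.3827i, -sqrt(2)/2 - (sqrt(2)/2)i, -0.3827 - 0.9239i, -i, 0.3827 - 0.9239i, sqrt(2)/2 - (sqrt(2)/2)i, 0.9239 - 0.3827i


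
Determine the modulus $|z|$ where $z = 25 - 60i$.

|z| = sqrt(a^2 + b^2) = sqrt(25^2 + (-60)^2) = sqrt(4225) = 65


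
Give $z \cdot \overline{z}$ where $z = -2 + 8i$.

z * conjugate(z) = |z|^2 = a^2 + b^2
= (-2)^2 + 8^2 = 68


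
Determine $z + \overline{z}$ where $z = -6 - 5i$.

z + conjugate(z) = (a + bi) + (a - bi) = 2a
= 2 * (-6) = -12


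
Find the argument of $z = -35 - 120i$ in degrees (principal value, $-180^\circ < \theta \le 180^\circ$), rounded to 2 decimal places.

θ = arctan(b/a) = arctan(-120/-35) (quadrant-adjusted) = -106.26°


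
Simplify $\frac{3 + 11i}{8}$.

Divisor is real, so divide each part by 8:
= 3/8 + (11/8)i


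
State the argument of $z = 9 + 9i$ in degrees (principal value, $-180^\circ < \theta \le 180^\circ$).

θ = arctan(b/a) = arctan(9/9) (quadrant-adjusted) = 45°


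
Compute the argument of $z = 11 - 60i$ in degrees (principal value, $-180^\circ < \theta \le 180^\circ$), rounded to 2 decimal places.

θ = arctan(b/a) = arctan(-60/11) (quadrant-adjusted) = -79.61°


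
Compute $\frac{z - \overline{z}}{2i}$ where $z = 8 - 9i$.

z - conjugate(z) = 2bi
(z - conjugate(z))/(2i) = 2bi/(2i) = b = -9


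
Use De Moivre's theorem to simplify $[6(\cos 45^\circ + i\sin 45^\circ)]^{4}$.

By De Moivre: z^n = r^n(cos(nθ) + i sin(nθ))
= 6^4(cos(4*45°) + i sin(4*45°))
= 1296(cos 180° + i sin 180°)
= -1296


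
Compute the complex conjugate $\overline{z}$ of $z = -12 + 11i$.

If z = a + bi, then conjugate(z) = a - bi
conjugate(-12 + 11i) = -12 - 11i


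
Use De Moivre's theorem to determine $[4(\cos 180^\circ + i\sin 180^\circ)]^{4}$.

By De Moivre: z^n = r^n(cos(nθ) + i sin(nθ))
= 4^4(cos(4*180°) + i sin(4*180°))
= 256(cos 0° + i sin 0°)
= 256


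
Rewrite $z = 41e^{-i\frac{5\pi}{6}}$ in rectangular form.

a = r cos θ = 41 * -sqrt(3)/2 = -41*sqrt(3)/2
b = r sin θ = 41 * -1/2 = -41/2
z = -41*sqrt(3)/2 - (41/2)i


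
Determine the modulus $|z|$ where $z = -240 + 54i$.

|z| = sqrt(a^2 + b^2) = sqrt((-240)^2 + 54^2) = sqrt(60516) = 246


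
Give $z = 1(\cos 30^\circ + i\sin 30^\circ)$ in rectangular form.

a = r cos θ = 1 * sqrt(3)/2 = sqrt(3)/2
b = r sin θ = 1 * 1/2 = 1/2
z = sqrt(3)/2 + (1/2)i


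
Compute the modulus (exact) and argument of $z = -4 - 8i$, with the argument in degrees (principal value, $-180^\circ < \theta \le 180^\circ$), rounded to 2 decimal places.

|z| = sqrt((-4)^2 + (-8)^2) = sqrt(80)
arg(z) = arctan(b/a) = arctan(-8/-4) (quadrant-adjusted) = -116.57°


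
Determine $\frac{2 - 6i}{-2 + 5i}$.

Multiply numerator and denominator by conjugate (-2 - 5i):
= (2 - 6i)(-2 - 5i) / ((-2)^2 + 5^2)
= (-34 + 2i) / 29
= -34/29 + (2/29)i


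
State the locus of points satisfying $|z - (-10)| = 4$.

|z - z0| = r describes a circle centered at z0 with radius r
Here z0 = -10 and r = 4
Locus: Circle centered at (-10, 0) with radius 4


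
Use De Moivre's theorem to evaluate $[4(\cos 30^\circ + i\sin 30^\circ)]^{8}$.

By De Moivre: z^n = r^n(cos(nθ) + i sin(nθ))
= 4^8(cos(8*30°) + i sin(8*30°))
= 65536(cos 240° + i sin 240°)
= -32768 - 32768*sqrt(3)i


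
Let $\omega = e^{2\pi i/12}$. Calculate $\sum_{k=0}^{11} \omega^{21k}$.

Let ζ = ω^21 = e^(2πi·21/12). Since 12 ∤ 21, ζ ≠ 1.
Sum = Σ_{k=0}^{11} ζ^k = (ζ^12 - 1)/(ζ - 1) = (ω^{21·12} - 1)/(ζ - 1) = (1 - 1)/(ζ - 1) = 0


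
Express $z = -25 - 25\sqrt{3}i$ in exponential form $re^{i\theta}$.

r = |z| = sqrt((-25)^2 + (-25*sqrt(3))^2) = sqrt(625 + 1875) = sqrt(2500) = 50
θ = arctan(b/a) = arctan(-43.3013/-25) (quadrant-adjusted) = 240° = 4π/3
z = 50e^(i*4π/3)


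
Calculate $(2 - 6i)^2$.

(a + bi)^2 = a^2 - b^2 + 2abi
= 2^2 - (-6)^2 + 2*2*(-6)i
= -32 - 24i


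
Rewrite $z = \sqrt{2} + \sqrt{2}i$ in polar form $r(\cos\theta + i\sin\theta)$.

r = |z| = sqrt(a^2 + b^2) = sqrt((sqrt(2))^2 + (sqrt(2))^2) = sqrt(2 + 2) = sqrt(4) = 2
θ = arctan(b/a) = arctan(1.4142/1.4142) (quadrant-adjusted) = 45°
z = 2(cos 45° + i sin 45°)


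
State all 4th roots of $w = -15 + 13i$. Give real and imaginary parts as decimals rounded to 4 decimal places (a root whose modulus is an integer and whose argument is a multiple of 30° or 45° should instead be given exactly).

|w| = sqrt(394) ≈ 19.849433, arg(w) ≈ 139.085617°
Root modulus = sqrt(394)^(1/4) ≈ 2.110751
Root arguments: θ_k = (arg(w) + 360°k)/4 for k = 0, 1, ..., 3
Compute each root as (root modulus)(cos θ_k + i sin θ_k) using full-precision intermediates, then round to 4 decimal places.
Roots: 1.7338 + 1.2038i, -1.2038 + 1.7338i, -1.7338 - 1.2038i, 1.2038 - 1.7338i


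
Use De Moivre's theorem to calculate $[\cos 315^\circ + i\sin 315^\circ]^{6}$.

By De Moivre: z^n = r^n(cos(nθ) + i sin(nθ))
= 1^6(cos(6*315°) + i sin(6*315°))
= 1(cos 90° + i sin 90°)
= i


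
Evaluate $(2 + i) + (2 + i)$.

(2 + 2) + (1 + 1)i = 4 + 2i


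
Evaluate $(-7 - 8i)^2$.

(a + bi)^2 = a^2 - b^2 + 2abi
= (-7)^2 - (-8)^2 + 2*(-7)*(-8)i
= -15 + 112i


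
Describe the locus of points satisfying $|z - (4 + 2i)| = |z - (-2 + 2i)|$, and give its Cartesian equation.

|z - z1| = |z - z2| means z is equidistant from z1 and z2,
i.e. the perpendicular bisector of the segment from (4, 2) to (-2, 2) (midpoint (1, 2)).
With z = x + yi, square both sides:
(x - 4)^2 + (y - 2)^2 = (x - (-2))^2 + (y - 2)^2
The x^2 and y^2 terms cancel: -12x + 0y = 8 - 20 = -12
Simplify: x = 1
Locus: Perpendicular bisector of the segment from (4, 2) to (-2, 2): the line x = 1


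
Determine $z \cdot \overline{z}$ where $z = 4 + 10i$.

z * conjugate(z) = |z|^2 = a^2 + b^2
= 4^2 + 10^2 = 116


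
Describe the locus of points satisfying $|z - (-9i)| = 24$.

|z - z0| = r describes a circle centered at z0 with radius r
Here z0 = -9i and r = 24
Locus: Circle centered at (0, -9) with radius 24


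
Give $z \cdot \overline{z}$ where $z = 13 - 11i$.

z * conjugate(z) = |z|^2 = a^2 + b^2
= 13^2 + (-11)^2 = 290


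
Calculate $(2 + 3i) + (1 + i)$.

(2 + 1) + (3 + 1)i = 3 + 4i


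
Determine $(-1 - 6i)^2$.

(a + bi)^2 = a^2 - b^2 + 2abi
= (-1)^2 - (-6)^2 + 2*(-1)*(-6)i
= -35 + 12i


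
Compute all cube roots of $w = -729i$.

|w| = 729, arg(w) = 270°
Root modulus = 729^(1/3) = 9
Root arguments: θ_k = (270° + 360°k)/3 for k = 0, 1, ..., 2
Roots: 9i, -9*sqrt(3)/2 - (9/2)i, 9*sqrt(3)/2 - (9/2)i


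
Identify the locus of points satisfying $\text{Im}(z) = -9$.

Im(z) = y where z = x + yi; the equation y = -9 is satisfied by all points with that y-coordinate
Locus: Horizontal line y = -9


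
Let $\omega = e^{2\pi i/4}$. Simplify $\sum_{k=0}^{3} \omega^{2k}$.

Let ζ = ω^2 = e^(2πi·2/4). Since 4 ∤ 2, ζ ≠ 1.
Sum = Σ_{k=0}^{3} ζ^k = (ζ^4 - 1)/(ζ - 1) = (ω^{2·4} - 1)/(ζ - 1) = (1 - 1)/(ζ - 1) = 0


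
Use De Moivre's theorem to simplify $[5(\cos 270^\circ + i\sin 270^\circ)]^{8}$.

By De Moivre: z^n = r^n(cos(nθ) + i sin(nθ))
= 5^8(cos(8*270°) + i sin(8*270°))
= 390625(cos 0° + i sin 0°)
= 390625


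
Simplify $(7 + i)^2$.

(a + bi)^2 = a^2 - b^2 + 2abi
= 7^2 - 1^2 + 2*7*1i
= 48 + 14i


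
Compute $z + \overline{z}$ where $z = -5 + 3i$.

z + conjugate(z) = (a + bi) + (a - bi) = 2a
= 2 * (-5) = -10


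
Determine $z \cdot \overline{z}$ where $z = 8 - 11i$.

z * conjugate(z) = |z|^2 = a^2 + b^2
= 8^2 + (-11)^2 = 185


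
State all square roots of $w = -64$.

|w| = 64, arg(w) = 180°
Root modulus = 64^(1/2) = 8
Root arguments: θ_k = (180° + 360°k)/2 for k = 0, 1, ..., 1
Roots: 8i, -8i


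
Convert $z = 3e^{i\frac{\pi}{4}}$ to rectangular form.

a = r cos θ = 3 * sqrt(2)/2 = 3*sqrt(2)/2
b = r sin θ = 3 * sqrt(2)/2 = 3*sqrt(2)/2
z = 3*sqrt(2)/2 + (3*sqrt(2)/2)i


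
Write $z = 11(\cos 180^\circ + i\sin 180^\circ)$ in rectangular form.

a = r cos θ = 11 * -1 = -11
b = r sin θ = 11 * 0 = 0
z = -11


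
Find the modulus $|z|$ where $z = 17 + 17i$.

|z| = sqrt(a^2 + b^2) = sqrt(17^2 + 17^2) = sqrt(578) = sqrt(578)


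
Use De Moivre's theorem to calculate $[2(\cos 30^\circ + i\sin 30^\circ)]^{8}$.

By De Moivre: z^n = r^n(cos(nθ) + i sin(nθ))
= 2^8(cos(8*30°) + i sin(8*30°))
= 256(cos 240° + i sin 240°)
= -128 - 128*sqrt(3)i


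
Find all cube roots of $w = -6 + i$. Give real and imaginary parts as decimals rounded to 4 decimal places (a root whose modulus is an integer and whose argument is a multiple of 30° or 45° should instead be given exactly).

|w| = sqrt(37) ≈ 6.082763, arg(w) ≈ 170.537678°
Root modulus = sqrt(37)^(1/3) ≈ 1.825437
Root arguments: θ_k = (arg(w) + 360°k)/3 for k = 0, 1, ..., 2
Compute each root as (root modulus)(cos θ_k + i sin θ_k) using full-precision intermediates, then round to 4 decimal places.
Roots: 0.9983 + 1.5283i, -1.8227 + 0.1004i, 0.8244 - 1.6287i


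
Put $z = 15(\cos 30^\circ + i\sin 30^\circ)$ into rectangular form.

a = r cos θ = 15 * sqrt(3)/2 = 15*sqrt(3)/2
b = r sin θ = 15 * 1/2 = 15/2
z = 15*sqrt(3)/2 + (15/2)i


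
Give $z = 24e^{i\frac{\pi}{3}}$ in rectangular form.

a = r cos θ = 24 * 1/2 = 12
b = r sin θ = 24 * sqrt(3)/2 = 12*sqrt(3)
z = 12 + 12*sqrt(3)i


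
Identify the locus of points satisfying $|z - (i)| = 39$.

|z - z0| = r describes a circle centered at z0 with radius r
Here z0 = i and r = 39
Locus: Circle centered at (0, 1) with radius 39


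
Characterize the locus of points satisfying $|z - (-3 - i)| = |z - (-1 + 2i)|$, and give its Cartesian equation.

|z - z1| = |z - z2| means z is equidistant from z1 and z2,
i.e. the perpendicular bisector of the segment from (-3, -1) to (-1, 2) (midpoint (-2, 1/2)).
With z = x + yi, square both sides:
(x - (-3))^2 + (y - (-1))^2 = (x - (-1))^2 + (y - 2)^2
The x^2 and y^2 terms cancel: 4x + 6y = 5 - 10 = -5
Simplify: 4x + 6y = -5
Locus: Perpendicular bisector of the segment from (-3, -1) to (-1, 2): the line 4x + 6y = -5


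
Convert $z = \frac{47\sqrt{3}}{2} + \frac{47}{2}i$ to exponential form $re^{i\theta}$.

r = |z| = sqrt((47*sqrt(3)/2)^2 + (47/2)^2) = sqrt(6627/4 + 2209/4) = sqrt(2209) = 47
θ = arctan(b/a) = arctan(23.5/40.7032) (quadrant-adjusted) = 30° = π/6
z = 47e^(i*π/6)


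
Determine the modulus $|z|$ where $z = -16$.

|z| = sqrt(a^2 + b^2) = sqrt((-16)^2 + 0^2) = sqrt(256) = 16


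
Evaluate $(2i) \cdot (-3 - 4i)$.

(a1*a2 - b1*b2) + (a1*b2 + b1*a2)i
= (0 - (-8)) + (0 + (-6))i
= 8 - 6i


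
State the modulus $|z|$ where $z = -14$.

|z| = sqrt(a^2 + b^2) = sqrt((-14)^2 + 0^2) = sqrt(196) = 14


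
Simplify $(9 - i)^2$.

(a + bi)^2 = a^2 - b^2 + 2abi
= 9^2 - (-1)^2 + 2*9*(-1)i
= 80 - 18i


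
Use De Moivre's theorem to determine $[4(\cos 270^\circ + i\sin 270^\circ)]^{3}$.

By De Moivre: z^n = r^n(cos(nθ) + i sin(nθ))
= 4^3(cos(3*270°) + i sin(3*270°))
= 64(cos 90° + i sin 90°)
= 64i


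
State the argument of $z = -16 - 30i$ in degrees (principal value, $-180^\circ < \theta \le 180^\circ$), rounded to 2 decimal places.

θ = arctan(b/a) = arctan(-30/-16) (quadrant-adjusted) = -118.07°


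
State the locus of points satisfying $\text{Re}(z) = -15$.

Re(z) = x where z = x + yi; the equation x = -15 is satisfied by all points with that x-coordinate
Locus: Vertical line x = -15


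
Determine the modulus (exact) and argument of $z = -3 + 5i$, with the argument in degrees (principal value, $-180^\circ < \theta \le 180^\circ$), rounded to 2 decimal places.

|z| = sqrt((-3)^2 + 5^2) = sqrt(34)
arg(z) = arctan(b/a) = arctan(5/-3) (quadrant-adjusted) = 120.96°


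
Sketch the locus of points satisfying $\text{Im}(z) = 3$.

Im(z) = y where z = x + yi; the equation y = 3 is satisfied by all points with that y-coordinate
Locus: Horizontal line y = 3


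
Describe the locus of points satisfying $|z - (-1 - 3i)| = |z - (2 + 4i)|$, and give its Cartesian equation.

|z - z1| = |z - z2| means z is equidistant from z1 and z2,
i.e. the perpendicular bisector of the segment from (-1, -3) to (2, 4) (midpoint (1/2, 1/2)).
With z = x + yi, square both sides:
(x - (-1))^2 + (y - (-3))^2 = (x - 2)^2 + (y - 4)^2
The x^2 and y^2 terms cancel: 6x + 14y = 20 - 10 = 10
Simplify: 3x + 7y = 5
Locus: Perpendicular bisector of the segment from (-1, -3) to (2, 4): the line 3x + 7y = 5


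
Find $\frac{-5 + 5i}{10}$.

Divisor is real, so divide each part by 10:
= -1/2 + (1/2)i


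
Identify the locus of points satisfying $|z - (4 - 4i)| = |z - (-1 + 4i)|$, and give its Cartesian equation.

|z - z1| = |z - z2| means z is equidistant from z1 and z2,
i.e. the perpendicular bisector of the segment from (4, -4) to (-1, 4) (midpoint (3/2, 0)).
With z = x + yi, square both sides:
(x - 4)^2 + (y - (-4))^2 = (x - (-1))^2 + (y - 4)^2
The x^2 and y^2 terms cancel: -10x + 16y = 17 - 32 = -15
Simplify: 10x - 16y = 15
Locus: Perpendicular bisector of the segment from (4, -4) to (-1, 4): the line 10x - 16y = 15


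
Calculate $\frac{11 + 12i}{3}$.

Divisor is real, so divide each part by 3:
= 11/3 + 4i


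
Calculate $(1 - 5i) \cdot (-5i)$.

(a1*a2 - b1*b2) + (a1*b2 + b1*a2)i
= (0 - 25) + (-5 + 0)i
= -25 - 5i


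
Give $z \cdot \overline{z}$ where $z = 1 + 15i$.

z * conjugate(z) = |z|^2 = a^2 + b^2
= 1^2 + 15^2 = 226


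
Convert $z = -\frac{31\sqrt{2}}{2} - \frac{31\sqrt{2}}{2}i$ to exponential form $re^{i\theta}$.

r = |z| = sqrt((-31*sqrt(2)/2)^2 + (-31*sqrt(2)/2)^2) = sqrt(961/2 + 961/2) = sqrt(961) = 31
θ = arctan(b/a) = arctan(-21.9203/-21.9203) (quadrant-adjusted) = -135° = -3π/4
z = 31e^(-i*3π/4)


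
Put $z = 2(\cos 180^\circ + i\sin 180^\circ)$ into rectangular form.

a = r cos θ = 2 * -1 = -2
b = r sin θ = 2 * 0 = 0
z = -2


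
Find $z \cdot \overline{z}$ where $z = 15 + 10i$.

z * conjugate(z) = |z|^2 = a^2 + b^2
= 15^2 + 10^2 = 325


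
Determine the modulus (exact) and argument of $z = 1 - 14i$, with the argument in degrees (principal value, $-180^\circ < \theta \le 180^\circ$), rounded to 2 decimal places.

|z| = sqrt(1^2 + (-14)^2) = sqrt(197)
arg(z) = arctan(b/a) = arctan(-14/1) (quadrant-adjusted) = -85.91°


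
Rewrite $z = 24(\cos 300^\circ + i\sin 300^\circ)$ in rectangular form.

a = r cos θ = 24 * 1/2 = 12
b = r sin θ = 24 * -sqrt(3)/2 = -12*sqrt(3)
z = 12 - 12*sqrt(3)i


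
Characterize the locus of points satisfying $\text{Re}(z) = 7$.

Re(z) = x where z = x + yi; the equation x = 7 is satisfied by all points with that x-coordinate
Locus: Vertical line x = 7


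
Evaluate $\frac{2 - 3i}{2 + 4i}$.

Multiply numerator and denominator by conjugate (2 - 4i):
= (2 - 3i)(2 - 4i) / (2^2 + 4^2)
= (-8 - 14i) / 20
Divide through by 2: (-4 - 7i) / 10
= -2/5 - (7/10)i


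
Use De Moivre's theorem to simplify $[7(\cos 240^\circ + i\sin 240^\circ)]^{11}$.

By De Moivre: z^n = r^n(cos(nθ) + i sin(nθ))
= 7^11(cos(11*240°) + i sin(11*240°))
= 1977326743(cos 120° + i sin 120°)
= -1977326743/2 + (1977326743*sqrt(3)/2)i


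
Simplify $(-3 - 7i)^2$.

(a + bi)^2 = a^2 - b^2 + 2abi
= (-3)^2 - (-7)^2 + 2*(-3)*(-7)i
= -40 + 42i


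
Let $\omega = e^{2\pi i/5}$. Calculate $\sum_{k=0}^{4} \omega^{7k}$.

Let ζ = ω^7 = e^(2πi·7/5). Since 5 ∤ 7, ζ ≠ 1.
Sum = Σ_{k=0}^{4} ζ^k = (ζ^5 - 1)/(ζ - 1) = (ω^{7·5} - 1)/(ζ - 1) = (1 - 1)/(ζ - 1) = 0


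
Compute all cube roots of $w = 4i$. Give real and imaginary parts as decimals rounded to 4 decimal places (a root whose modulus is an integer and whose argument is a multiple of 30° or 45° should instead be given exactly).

|w| = 4, arg(w) = 90°
Root modulus = 4^(1/3) ≈ 1.587401
Root arguments: θ_k = (90° + 360°k)/3 for k = 0, 1, ..., 2
Compute each root as (root modulus)(cos θ_k + i sin θ_k) using full-precision intermediates, then round to 4 decimal places.
Roots: 1.3747 + 0.7937i, -1.3747 + 0.7937i, -1.5874i


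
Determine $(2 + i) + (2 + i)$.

(2 + 2) + (1 + 1)i = 4 + 2i


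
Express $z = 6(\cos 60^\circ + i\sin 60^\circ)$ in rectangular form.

a = r cos θ = 6 * 1/2 = 3
b = r sin θ = 6 * sqrt(3)/2 = 3*sqrt(3)
z = 3 + 3*sqrt(3)i


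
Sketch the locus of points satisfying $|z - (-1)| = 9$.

|z - z0| = r describes a circle centered at z0 with radius r
Here z0 = -1 and r = 9
Locus: Circle centered at (-1, 0) with radius 9


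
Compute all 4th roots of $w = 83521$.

|w| = 83521, arg(w) = 0°
Root modulus = 83521^(1/4) = 17
Root arguments: θ_k = (0° + 360°k)/4 for k = 0, 1, ..., 3
Roots: 17, 17i, -17, -17i


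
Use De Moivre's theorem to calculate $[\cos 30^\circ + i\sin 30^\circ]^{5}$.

By De Moivre: z^n = r^n(cos(nθ) + i sin(nθ))
= 1^5(cos(5*30°) + i sin(5*30°))
= 1(cos 150° + i sin 150°)
= -sqrt(3)/2 + (1/2)i


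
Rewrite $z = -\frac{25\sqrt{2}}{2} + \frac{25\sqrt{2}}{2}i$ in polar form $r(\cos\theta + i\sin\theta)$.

r = |z| = sqrt(a^2 + b^2) = sqrt((-25*sqrt(2)/2)^2 + (25*sqrt(2)/2)^2) = sqrt(625/2 + 625/2) = sqrt(625) = 25
θ = arctan(b/a) = arctan(17.6777/-17.6777) (quadrant-adjusted) = 135°
z = 25(cos 135° + i sin 135°)


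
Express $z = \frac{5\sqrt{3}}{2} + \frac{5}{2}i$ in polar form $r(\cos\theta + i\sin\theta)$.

r = |z| = sqrt(a^2 + b^2) = sqrt((5*sqrt(3)/2)^2 + (5/2)^2) = sqrt(75/4 + 25/4) = sqrt(25) = 5
θ = arctan(b/a) = arctan(2.5/4.3301) (quadrant-adjusted) = 30°
z = 5(cos 30° + i sin 30°)


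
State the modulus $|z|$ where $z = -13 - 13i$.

|z| = sqrt(a^2 + b^2) = sqrt((-13)^2 + (-13)^2) = sqrt(338) = sqrt(338)


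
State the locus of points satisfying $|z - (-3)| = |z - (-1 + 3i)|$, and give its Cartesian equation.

|z - z1| = |z - z2| means z is equidistant from z1 and z2,
i.e. the perpendicular bisector of the segment from (-3, 0) to (-1, 3) (midpoint (-2, 3/2)).
With z = x + yi, square both sides:
(x - (-3))^2 + (y - 0)^2 = (x - (-1))^2 + (y - 3)^2
The x^2 and y^2 terms cancel: 4x + 6y = 10 - 9 = 1
Simplify: 4x + 6y = 1
Locus: Perpendicular bisector of the segment from (-3, 0) to (-1, 3): the line 4x + 6y = 1


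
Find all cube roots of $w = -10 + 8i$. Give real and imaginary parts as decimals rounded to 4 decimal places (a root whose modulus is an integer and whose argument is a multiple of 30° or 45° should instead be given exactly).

|w| = sqrt(164) ≈ 12.806248, arg(w) ≈ 141.340192°
Root modulus = sqrt(164)^(1/3) ≈ 2.339595
Root arguments: θ_k = (arg(w) + 360°k)/3 for k = 0, 1, ..., 2
Compute each root as (root modulus)(cos θ_k + i sin θ_k) using full-precision intermediates, then round to 4 decimal places.
Roots: 1.5922 + 1.7142i, -2.2807 + 0.5218i, 0.6885 - 2.2360i


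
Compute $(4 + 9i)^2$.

(a + bi)^2 = a^2 - b^2 + 2abi
= 4^2 - 9^2 + 2*4*9i
= -65 + 72i


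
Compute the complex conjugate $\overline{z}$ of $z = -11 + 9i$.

If z = a + bi, then conjugate(z) = a - bi
conjugate(-11 + 9i) = -11 - 9i


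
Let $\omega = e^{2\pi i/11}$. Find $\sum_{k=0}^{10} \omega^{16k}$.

Let ζ = ω^16 = e^(2πi·16/11). Since 11 ∤ 16, ζ ≠ 1.
Sum = Σ_{k=0}^{10} ζ^k = (ζ^11 - 1)/(ζ - 1) = (ω^{16·11} - 1)/(ζ - 1) = (1 - 1)/(ζ - 1) = 0


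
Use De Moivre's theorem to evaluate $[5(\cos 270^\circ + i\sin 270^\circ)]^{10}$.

By De Moivre: z^n = r^n(cos(nθ) + i sin(nθ))
= 5^10(cos(10*270°) + i sin(10*270°))
= 9765625(cos 180° + i sin 180°)
= -9765625


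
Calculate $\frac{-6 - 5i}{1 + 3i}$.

Multiply numerator and denominator by conjugate (1 - 3i):
= (-6 - 5i)(1 - 3i) / (1^2 + 3^2)
= (-21 + 13i) / 10
= -21/10 + (13/10)i


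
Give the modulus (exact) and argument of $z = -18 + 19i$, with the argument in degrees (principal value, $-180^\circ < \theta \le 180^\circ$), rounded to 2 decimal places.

|z| = sqrt((-18)^2 + 19^2) = sqrt(685)
arg(z) = arctan(b/a) = arctan(19/-18) (quadrant-adjusted) = 133.45°


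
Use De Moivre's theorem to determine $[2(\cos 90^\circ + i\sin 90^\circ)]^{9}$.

By De Moivre: z^n = r^n(cos(nθ) + i sin(nθ))
= 2^9(cos(9*90°) + i sin(9*90°))
= 512(cos 90° + i sin 90°)
= 512i


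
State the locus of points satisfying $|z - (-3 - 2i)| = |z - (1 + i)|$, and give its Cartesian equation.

|z - z1| = |z - z2| means z is equidistant from z1 and z2,
i.e. the perpendicular bisector of the segment from (-3, -2) to (1, 1) (midpoint (-1, -1/2)).
With z = x + yi, square both sides:
(x - (-3))^2 + (y - (-2))^2 = (x - 1)^2 + (y - 1)^2
The x^2 and y^2 terms cancel: 8x + 6y = 2 - 13 = -11
Simplify: 8x + 6y = -11
Locus: Perpendicular bisector of the segment from (-3, -2) to (1, 1): the line 8x + 6y = -11


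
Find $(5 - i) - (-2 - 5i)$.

(5 - (-2)) + (-1 - (-5))i = 7 + 4i


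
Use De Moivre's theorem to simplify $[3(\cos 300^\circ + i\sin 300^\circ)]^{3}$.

By De Moivre: z^n = r^n(cos(nθ) + i sin(nθ))
= 3^3(cos(3*300°) + i sin(3*300°))
= 27(cos 180° + i sin 180°)
= -27


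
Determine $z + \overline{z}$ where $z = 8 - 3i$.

z + conjugate(z) = (a + bi) + (a - bi) = 2a
= 2 * 8 = 16


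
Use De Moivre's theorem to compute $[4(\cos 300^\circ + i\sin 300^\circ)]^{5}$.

By De Moivre: z^n = r^n(cos(nθ) + i sin(nθ))
= 4^5(cos(5*300°) + i sin(5*300°))
= 1024(cos 60° + i sin 60°)
= 512 + 512*sqrt(3)i


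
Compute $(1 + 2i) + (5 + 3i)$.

(1 + 5) + (2 + 3)i = 6 + 5i


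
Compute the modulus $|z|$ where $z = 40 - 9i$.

|z| = sqrt(a^2 + b^2) = sqrt(40^2 + (-9)^2) = sqrt(1681) = 41


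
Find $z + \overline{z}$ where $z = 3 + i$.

z + conjugate(z) = (a + bi) + (a - bi) = 2a
= 2 * 3 = 6


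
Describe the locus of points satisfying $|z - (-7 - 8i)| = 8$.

|z - z0| = r describes a circle centered at z0 with radius r
Here z0 = -7 - 8i and r = 8
Locus: Circle centered at (-7, -8) with radius 8


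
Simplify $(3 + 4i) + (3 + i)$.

(3 + 3) + (4 + 1)i = 6 + 5i


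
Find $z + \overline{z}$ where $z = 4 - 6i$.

z + conjugate(z) = (a + bi) + (a - bi) = 2a
= 2 * 4 = 8


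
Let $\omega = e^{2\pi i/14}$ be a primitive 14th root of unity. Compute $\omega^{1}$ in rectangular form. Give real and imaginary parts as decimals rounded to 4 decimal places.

ω^1 = e^(2πi·1/14) = e^(i·1π/7)
= cos(1π/7) + i sin(1π/7)
= 0.9010 + 0.4339i


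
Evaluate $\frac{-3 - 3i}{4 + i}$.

Multiply numerator and denominator by conjugate (4 - i):
= (-3 - 3i)(4 - i) / (4^2 + 1^2)
= (-15 - 9i) / 17
= -15/17 - (9/17)i


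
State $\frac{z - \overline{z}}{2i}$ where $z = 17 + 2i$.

z - conjugate(z) = 2bi
(z - conjugate(z))/(2i) = 2bi/(2i) = b = 2


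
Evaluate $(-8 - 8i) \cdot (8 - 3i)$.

(a1*a2 - b1*b2) + (a1*b2 + b1*a2)i
= (-64 - 24) + (24 + (-64))i
= -88 - 40i


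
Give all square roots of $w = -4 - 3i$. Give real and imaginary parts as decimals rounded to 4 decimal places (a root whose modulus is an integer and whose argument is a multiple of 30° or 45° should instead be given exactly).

|w| = 5, arg(w) ≈ 216.869898°
Root modulus = 5^(1/2) ≈ 2.236068
Root arguments: θ_k = (arg(w) + 360°k)/2 for k = 0, 1, ..., 1
Compute each root as (root modulus)(cos θ_k + i sin θ_k) using full-precision intermediates, then round to 4 decimal places.
Roots: -0.7071 + 2.1213i, 0.7071 - 2.1213i


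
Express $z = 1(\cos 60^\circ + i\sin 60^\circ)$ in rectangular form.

a = r cos θ = 1 * 1/2 = 1/2
b = r sin θ = 1 * sqrt(3)/2 = sqrt(3)/2
z = 1/2 + (sqrt(3)/2)i


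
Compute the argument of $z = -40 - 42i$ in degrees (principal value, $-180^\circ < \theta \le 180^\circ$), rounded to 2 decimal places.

θ = arctan(b/a) = arctan(-42/-40) (quadrant-adjusted) = -133.60°


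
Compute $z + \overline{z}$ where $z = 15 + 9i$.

z + conjugate(z) = (a + bi) + (a - bi) = 2a
= 2 * 15 = 30


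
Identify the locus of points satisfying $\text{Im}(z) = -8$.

Im(z) = y where z = x + yi; the equation y = -8 is satisfied by all points with that y-coordinate
Locus: Horizontal line y = -8


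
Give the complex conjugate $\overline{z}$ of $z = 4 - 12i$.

If z = a + bi, then conjugate(z) = a - bi
conjugate(4 - 12i) = 4 + 12i


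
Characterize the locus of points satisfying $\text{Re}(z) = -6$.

Re(z) = x where z = x + yi; the equation x = -6 is satisfied by all points with that x-coordinate
Locus: Vertical line x = -6


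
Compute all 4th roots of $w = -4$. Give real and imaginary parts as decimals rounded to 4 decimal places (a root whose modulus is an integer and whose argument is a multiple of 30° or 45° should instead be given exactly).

|w| = 4, arg(w) = 180°
Root modulus = 4^(1/4) ≈ 1.414214
Root arguments: θ_k = (180° + 360°k)/4 for k = 0, 1, ..., 3
Compute each root as (root modulus)(cos θ_k + i sin θ_k) using full-precision intermediates, then round to 4 decimal places.
Roots: 1.0000 + 1.0000i, -1.0000 + 1.0000i, -1.0000 - 1.0000i, 1.0000 - 1.0000i


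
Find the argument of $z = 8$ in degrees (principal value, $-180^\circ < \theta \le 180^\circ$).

b = 0 and a > 0, so z lies on the positive real axis: θ = 0°


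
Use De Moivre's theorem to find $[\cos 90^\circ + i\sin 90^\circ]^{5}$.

By De Moivre: z^n = r^n(cos(nθ) + i sin(nθ))
= 1^5(cos(5*90°) + i sin(5*90°))
= 1(cos 90° + i sin 90°)
= i


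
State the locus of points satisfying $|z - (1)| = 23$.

|z - z0| = r describes a circle centered at z0 with radius r
Here z0 = 1 and r = 23
Locus: Circle centered at (1, 0) with radius 23


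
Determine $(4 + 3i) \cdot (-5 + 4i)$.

(a1*a2 - b1*b2) + (a1*b2 + b1*a2)i
= (-20 - 12) + (16 + (-15))i
= -32 + i


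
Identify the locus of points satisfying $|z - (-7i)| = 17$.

|z - z0| = r describes a circle centered at z0 with radius r
Here z0 = -7i and r = 17
Locus: Circle centered at (0, -7) with radius 17


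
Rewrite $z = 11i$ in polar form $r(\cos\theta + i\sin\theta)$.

r = |z| = sqrt(a^2 + b^2) = sqrt((0)^2 + (11)^2) = sqrt(0 + 121) = sqrt(121) = 11
a = 0 and b > 0, so z lies on the positive imaginary axis: θ = 90°
z = 11(cos 90° + i sin 90°)


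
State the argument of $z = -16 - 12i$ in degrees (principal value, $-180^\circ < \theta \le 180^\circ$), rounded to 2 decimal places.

θ = arctan(b/a) = arctan(-12/-16) (quadrant-adjusted) = -143.13°


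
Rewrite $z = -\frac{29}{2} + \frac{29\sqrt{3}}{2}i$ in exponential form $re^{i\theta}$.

r = |z| = sqrt((-29/2)^2 + (29*sqrt(3)/2)^2) = sqrt(841/4 + 2523/4) = sqrt(841) = 29
θ = arctan(b/a) = arctan(25.1147/-14.5) (quadrant-adjusted) = 120° = 2π/3
z = 29e^(i*2π/3)


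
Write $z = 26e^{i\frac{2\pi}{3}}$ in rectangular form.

a = r cos θ = 26 * -1/2 = -13
b = r sin θ = 26 * sqrt(3)/2 = 13*sqrt(3)
z = -13 + 13*sqrt(3)i


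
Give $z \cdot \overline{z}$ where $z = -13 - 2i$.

z * conjugate(z) = |z|^2 = a^2 + b^2
= (-13)^2 + (-2)^2 = 173


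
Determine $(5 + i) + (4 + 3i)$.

(5 + 4) + (1 + 3)i = 9 + 4i


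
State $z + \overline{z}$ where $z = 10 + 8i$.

z + conjugate(z) = (a + bi) + (a - bi) = 2a
= 2 * 10 = 20


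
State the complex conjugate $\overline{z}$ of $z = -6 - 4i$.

If z = a + bi, then conjugate(z) = a - bi
conjugate(-6 - 4i) = -6 + 4i
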